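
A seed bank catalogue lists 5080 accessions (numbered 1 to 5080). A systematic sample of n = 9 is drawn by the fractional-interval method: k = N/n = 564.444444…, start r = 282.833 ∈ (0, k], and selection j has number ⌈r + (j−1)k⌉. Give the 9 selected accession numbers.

j=1: r + 0k = 282.833 → ⌈·⌉ = 283
j=2: r + 1k = 847.277444… → ⌈·⌉ = 848
j=3: r + 2k = 1411.721888… → ⌈·⌉ = 1412
j=4: r + 3k = 1976.166333… → ⌈·⌉ = 1977
j=5: r + 4k = 2540.610777… → ⌈·⌉ = 2541
j=6: r + 5k = 3105.055222… → ⌈·⌉ = 3106
j=7: r + 6k = 3669.499666… → ⌈·⌉ = 3670
j=8: r + 7k = 4233.944111… → ⌈·⌉ = 4234
j=9: r + 8k = 4798.388555… → ⌈·⌉ = 4799

283, 848, 1412, 1977, 2541, 3106, 3670, 4234, 4799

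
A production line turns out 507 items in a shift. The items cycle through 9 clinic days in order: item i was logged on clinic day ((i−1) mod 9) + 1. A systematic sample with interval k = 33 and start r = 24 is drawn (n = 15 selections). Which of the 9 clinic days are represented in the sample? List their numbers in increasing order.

3, 6, 9

Consecutive selections differ by k = 33, so their clinic day numbers differ by 33 mod 9 = 6.
gcd(33, 9) = 3, so the sample visits 9/3 = 3 distinct residues mod 9.
Start 24 is clinic day 6; the clinic days hit are 3, 6, 9.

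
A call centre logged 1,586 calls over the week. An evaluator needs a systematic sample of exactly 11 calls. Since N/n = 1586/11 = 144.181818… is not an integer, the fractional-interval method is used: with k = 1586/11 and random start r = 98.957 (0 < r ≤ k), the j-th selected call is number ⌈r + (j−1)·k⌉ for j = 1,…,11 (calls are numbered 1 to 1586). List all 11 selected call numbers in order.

j=1: r + 0k = 98.957 → ⌈·⌉ = 99
j=2: r + 1k = 243.138818… → ⌈·⌉ = 244
j=3: r + 2k = 387.320636… → ⌈·⌉ = 388
j=4: r + 3k = 531.502454… → ⌈·⌉ = 532
j=5: r + 4k = 675.684272… → ⌈·⌉ = 676
j=6: r + 5k = 819.866090… → ⌈·⌉ = 820
j=7: r + 6k = 964.047909… → ⌈·⌉ = 965
j=8: r + 7k = 1108.229727… → ⌈·⌉ = 1109
j=9: r + 8k = 1252.411545… → ⌈·⌉ = 1253
j=10: r + 9k = 1396.593363… → ⌈·⌉ = 1397
j=11: r + 10k = 1540.775181… → ⌈·⌉ = 1541

99, 244, 388, 532, 676, 820, 965, 1109, 1253, 1397, 1541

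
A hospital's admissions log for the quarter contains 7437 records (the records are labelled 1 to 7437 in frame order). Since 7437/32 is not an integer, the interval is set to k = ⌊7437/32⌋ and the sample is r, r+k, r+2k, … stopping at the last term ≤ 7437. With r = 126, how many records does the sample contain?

32

k = ⌊7437/32⌋ = 232
Achieved size = ⌊(7437 − 126)/232⌋ + 1 = ⌊7311/232⌋ + 1 = 31 + 1 = 32
(last selection: 126 + 31×232 = 7318 ≤ 7437; next would be 7550 > 7437)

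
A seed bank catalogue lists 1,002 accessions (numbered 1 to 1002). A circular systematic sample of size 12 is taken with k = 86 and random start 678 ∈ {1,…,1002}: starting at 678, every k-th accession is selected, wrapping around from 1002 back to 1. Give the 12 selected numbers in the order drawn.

Selection 1: 678
Selection 2: 678 + 86 = 764
Selection 3: 764 + 86 = 850
Selection 4: 850 + 86 = 936
Selection 5: 936 + 86 = 1022 → 1022 − 1002 = 20
Selection 6: 20 + 86 = 106
Selection 7: 106 + 86 = 192
Selection 8: 192 + 86 = 278
Selection 9: 278 + 86 = 364
Selection 10: 364 + 86 = 450
Selection 11: 450 + 86 = 536
Selection 12: 536 + 86 = 622

678, 764, 850, 936, 20, 106, 192, 278, 364, 450, 536, 622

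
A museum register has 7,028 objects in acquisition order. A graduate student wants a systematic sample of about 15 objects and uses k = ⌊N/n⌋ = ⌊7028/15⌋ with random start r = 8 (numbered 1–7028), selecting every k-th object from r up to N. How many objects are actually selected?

k = ⌊7028/15⌋ = 468
Achieved size = ⌊(7028 − 8)/468⌋ + 1 = ⌊7020/468⌋ + 1 = 15 + 1 = 16
(last selection: 8 + 15×468 = 7028 ≤ 7028; next would be 7496 > 7028)

16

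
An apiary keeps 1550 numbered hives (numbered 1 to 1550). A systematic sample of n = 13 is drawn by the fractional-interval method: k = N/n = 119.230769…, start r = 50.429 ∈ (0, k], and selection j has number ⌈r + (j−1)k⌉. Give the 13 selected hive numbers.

j=1: r + 0k = 50.429 → ⌈·⌉ = 51
j=2: r + 1k = 169.659769… → ⌈·⌉ = 170
j=3: r + 2k = 288.890538… → ⌈·⌉ = 289
j=4: r + 3k = 408.121307… → ⌈·⌉ = 409
j=5: r + 4k = 527.352076… → ⌈·⌉ = 528
j=6: r + 5k = 646.582846… → ⌈·⌉ = 647
j=7: r + 6k = 765.813615… → ⌈·⌉ = 766
j=8: r + 7k = 885.044384… → ⌈·⌉ = 886
j=9: r + 8k = 1004.275153… → ⌈·⌉ = 1005
j=10: r + 9k = 1123.505923… → ⌈·⌉ = 1124
j=11: r + 10k = 1242.736692… → ⌈·⌉ = 1243
j=12: r + 11k = 1361.967461… → ⌈·⌉ = 1362
j=13: r + 12k = 1481.198230… → ⌈·⌉ = 1482

51, 170, 289, 409, 528, 647, 766, 886, 1005, 1124, 1243, 1362, 1482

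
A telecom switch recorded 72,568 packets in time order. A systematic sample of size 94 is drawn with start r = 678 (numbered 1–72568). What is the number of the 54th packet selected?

k = 72568/94 = 772
54th selection = r + (54−1)·k = 678 + 53×772 = 678 + 40916 = 41594

41594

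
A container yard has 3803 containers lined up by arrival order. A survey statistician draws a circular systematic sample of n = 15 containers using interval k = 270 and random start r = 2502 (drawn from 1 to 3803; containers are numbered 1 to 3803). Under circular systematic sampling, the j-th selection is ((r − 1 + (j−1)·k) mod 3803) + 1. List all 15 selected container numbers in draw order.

Selection 1: 2502
Selection 2: 2502 + 270 = 2772
Selection 3: 2772 + 270 = 3042
Selection 4: 3042 + 270 = 3312
Selection 5: 3312 + 270 = 3582
Selection 6: 3582 + 270 = 3852 → 3852 − 3803 = 49
Selection 7: 49 + 270 = 319
Selection 8: 319 + 270 = 589
Selection 9: 589 + 270 = 859
Selection 10: 859 + 270 = 1129
Selection 11: 1129 + 270 = 1399
Selection 12: 1399 + 270 = 1669
Selection 13: 1669 + 270 = 1939
Selection 14: 1939 + 270 = 2209
Selection 15: 2209 + 270 = 2479

2502, 2772, 3042, 3312, 3582, 49, 319, 589, 859, 1129, 1399, 1669, 1939, 2209, 2479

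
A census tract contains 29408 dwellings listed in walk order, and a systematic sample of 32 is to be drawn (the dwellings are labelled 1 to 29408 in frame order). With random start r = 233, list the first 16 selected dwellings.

k = N/n = 29408/32 = 919
dwelling 1: 233
dwelling 2: 233 + 919 = 1152
dwelling 3: 1152 + 919 = 2071
dwelling 4: 2071 + 919 = 2990
dwelling 5: 2990 + 919 = 3909
dwelling 6: 3909 + 919 = 4828
dwelling 7: 4828 + 919 = 5747
dwelling 8: 5747 + 919 = 6666
dwelling 9: 6666 + 919 = 7585
dwelling 10: 7585 + 919 = 8504
dwelling 11: 8504 + 919 = 9423
dwelling 12: 9423 + 919 = 10342
dwelling 13: 10342 + 919 = 11261
dwelling 14: 11261 + 919 = 12180
dwelling 15: 12180 + 919 = 13099
dwelling 16: 13099 + 919 = 14018

233, 1152, 2071, 2990, 3909, 4828, 5747, 6666, 7585, 8504, 9423, 10342, 11261, 12180, 13099, 14018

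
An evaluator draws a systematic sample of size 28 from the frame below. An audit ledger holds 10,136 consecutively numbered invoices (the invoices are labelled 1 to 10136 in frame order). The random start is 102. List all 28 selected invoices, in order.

102, 464, 826, 1188, 1550, 1912, 2274, 2636, 2998, 3360, 3722, 4084, 4446, 4808, 5170, 5532, 5894, 6256, 6618, 6980, 7342, 7704, 8066, 8428, 8790, 9152, 9514, 9876

k = N/n = 10136/28 = 362
invoice 1: 102
invoice 2: 102 + 362 = 464
invoice 3: 464 + 362 = 826
invoice 4: 826 + 362 = 1188
invoice 5: 1188 + 362 = 1550
invoice 6: 1550 + 362 = 1912
invoice 7: 1912 + 362 = 2274
invoice 8: 2274 + 362 = 2636
invoice 9: 2636 + 362 = 2998
invoice 10: 2998 + 362 = 3360
invoice 11: 3360 + 362 = 3722
invoice 12: 3722 + 362 = 4084
invoice 13: 4084 + 362 = 4446
invoice 14: 4446 + 362 = 4808
invoice 15: 4808 + 362 = 5170
invoice 16: 5170 + 362 = 5532
invoice 17: 5532 + 362 = 5894
invoice 18: 5894 + 362 = 6256
invoice 19: 6256 + 362 = 6618
invoice 20: 6618 + 362 = 6980
invoice 21: 6980 + 362 = 7342
invoice 22: 7342 + 362 = 7704
invoice 23: 7704 + 362 = 8066
invoice 24: 8066 + 362 = 8428
invoice 25: 8428 + 362 = 8790
invoice 26: 8790 + 362 = 9152
invoice 27: 9152 + 362 = 9514
invoice 28: 9514 + 362 = 9876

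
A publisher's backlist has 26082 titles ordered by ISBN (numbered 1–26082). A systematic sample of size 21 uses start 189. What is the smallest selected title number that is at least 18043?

k = 26082/21 = 1242
Steps past start: ⌈(18043 − 189)/1242⌉ = ⌈17854/1242⌉ = 15
Selected title: 189 + 15×1242 = 18819

18819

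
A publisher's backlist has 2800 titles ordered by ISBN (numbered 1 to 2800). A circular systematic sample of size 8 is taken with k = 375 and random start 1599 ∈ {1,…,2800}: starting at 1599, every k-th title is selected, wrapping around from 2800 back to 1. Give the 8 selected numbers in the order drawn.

Selection 1: 1599
Selection 2: 1599 + 375 = 1974
Selection 3: 1974 + 375 = 2349
Selection 4: 2349 + 375 = 2724
Selection 5: 2724 + 375 = 3099 → 3099 − 2800 = 299
Selection 6: 299 + 375 = 674
Selection 7: 674 + 375 = 1049
Selection 8: 1049 + 375 = 1424

1599, 1974, 2349, 2724, 299, 674, 1049, 1424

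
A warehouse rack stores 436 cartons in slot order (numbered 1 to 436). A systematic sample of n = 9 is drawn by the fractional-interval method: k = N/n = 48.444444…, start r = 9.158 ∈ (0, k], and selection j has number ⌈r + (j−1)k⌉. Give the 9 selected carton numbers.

j=1: r + 0k = 9.158 → ⌈·⌉ = 10
j=2: r + 1k = 57.602444… → ⌈·⌉ = 58
j=3: r + 2k = 106.046888… → ⌈·⌉ = 107
j=4: r + 3k = 154.491333… → ⌈·⌉ = 155
j=5: r + 4k = 202.935777… → ⌈·⌉ = 203
j=6: r + 5k = 251.380222… → ⌈·⌉ = 252
j=7: r + 6k = 299.824666… → ⌈·⌉ = 300
j=8: r + 7k = 348.269111… → ⌈·⌉ = 349
j=9: r + 8k = 396.713555… → ⌈·⌉ = 397

10, 58, 107, 155, 203, 252, 300, 349, 397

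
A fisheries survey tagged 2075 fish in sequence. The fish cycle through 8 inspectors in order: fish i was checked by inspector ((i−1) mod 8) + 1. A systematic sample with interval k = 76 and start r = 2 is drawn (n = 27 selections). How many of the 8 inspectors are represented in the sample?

2

Consecutive selections differ by k = 76, so their inspector numbers differ by 76 mod 8 = 4.
gcd(76, 8) = 4, so the sample visits 8/4 = 2 distinct residues mod 8.
Start 2 is inspector 2; the inspectors hit are 2, 6.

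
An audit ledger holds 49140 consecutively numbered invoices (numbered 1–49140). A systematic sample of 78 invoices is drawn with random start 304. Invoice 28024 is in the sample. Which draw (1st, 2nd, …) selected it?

k = 49140/78 = 630
position = (28024 − 304)/630 + 1 = 27720/630 + 1 = 44 + 1 = 45

45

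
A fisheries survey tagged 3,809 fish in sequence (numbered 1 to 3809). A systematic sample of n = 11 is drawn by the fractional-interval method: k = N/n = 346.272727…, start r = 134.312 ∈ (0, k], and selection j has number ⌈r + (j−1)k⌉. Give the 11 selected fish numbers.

j=1: r + 0k = 134.312 → ⌈·⌉ = 135
j=2: r + 1k = 480.584727… → ⌈·⌉ = 481
j=3: r + 2k = 826.857454… → ⌈·⌉ = 827
j=4: r + 3k = 1173.130181… → ⌈·⌉ = 1174
j=5: r + 4k = 1519.402909… → ⌈·⌉ = 1520
j=6: r + 5k = 1865.675636… → ⌈·⌉ = 1866
j=7: r + 6k = 2211.948363… → ⌈·⌉ = 2212
j=8: r + 7k = 2558.221090… → ⌈·⌉ = 2559
j=9: r + 8k = 2904.493818… → ⌈·⌉ = 2905
j=10: r + 9k = 3250.766545… → ⌈·⌉ = 3251
j=11: r + 10k = 3597.039272… → ⌈·⌉ = 3598

135, 481, 827, 1174, 1520, 1866, 2212, 2559, 2905, 3251, 3598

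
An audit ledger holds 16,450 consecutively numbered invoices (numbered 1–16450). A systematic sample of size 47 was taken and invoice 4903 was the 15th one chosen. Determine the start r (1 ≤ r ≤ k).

3

k = 16450/47 = 350
r = 4903 − (15−1)×350 = 4903 − 4900 = 3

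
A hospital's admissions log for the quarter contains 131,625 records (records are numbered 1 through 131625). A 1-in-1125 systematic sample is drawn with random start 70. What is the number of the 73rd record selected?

81070

k = 1125
73rd selection = r + (73−1)·k = 70 + 72×1125 = 70 + 81000 = 81070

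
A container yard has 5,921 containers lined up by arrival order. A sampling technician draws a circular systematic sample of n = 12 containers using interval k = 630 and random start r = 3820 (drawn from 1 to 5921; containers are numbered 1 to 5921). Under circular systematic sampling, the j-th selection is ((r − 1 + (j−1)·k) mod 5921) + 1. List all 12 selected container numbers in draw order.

Selection 1: 3820
Selection 2: 3820 + 630 = 4450
Selection 3: 4450 + 630 = 5080
Selection 4: 5080 + 630 = 5710
Selection 5: 5710 + 630 = 6340 → 6340 − 5921 = 419
Selection 6: 419 + 630 = 1049
Selection 7: 1049 + 630 = 1679
Selection 8: 1679 + 630 = 2309
Selection 9: 2309 + 630 = 2939
Selection 10: 2939 + 630 = 3569
Selection 11: 3569 + 630 = 4199
Selection 12: 4199 + 630 = 4829

3820, 4450, 5080, 5710, 419, 1049, 1679, 2309, 2939, 3569, 4199, 4829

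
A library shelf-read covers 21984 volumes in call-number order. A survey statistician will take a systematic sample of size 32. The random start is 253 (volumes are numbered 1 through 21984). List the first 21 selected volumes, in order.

253, 940, 1627, 2314, 3001, 3688, 4375, 5062, 5749, 6436, 7123, 7810, 8497, 9184, 9871, 10558, 11245, 11932, 12619, 13306, 13993

k = N/n = 21984/32 = 687
volume 1: 253
volume 2: 253 + 687 = 940
volume 3: 940 + 687 = 1627
volume 4: 1627 + 687 = 2314
volume 5: 2314 + 687 = 3001
volume 6: 3001 + 687 = 3688
volume 7: 3688 + 687 = 4375
volume 8: 4375 + 687 = 5062
volume 9: 5062 + 687 = 5749
volume 10: 5749 + 687 = 6436
volume 11: 6436 + 687 = 7123
volume 12: 7123 + 687 = 7810
volume 13: 7810 + 687 = 8497
volume 14: 8497 + 687 = 9184
volume 15: 9184 + 687 = 9871
volume 16: 9871 + 687 = 10558
volume 17: 10558 + 687 = 11245
volume 18: 11245 + 687 = 11932
volume 19: 11932 + 687 = 12619
volume 20: 12619 + 687 = 13306
volume 21: 13306 + 687 = 13993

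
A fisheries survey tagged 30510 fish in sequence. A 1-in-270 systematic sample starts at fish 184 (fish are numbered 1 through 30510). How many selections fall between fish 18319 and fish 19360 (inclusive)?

4

k = 270
First selection ≥ 18319: 184 + ⌈(18319−184)/270⌉·270 = 184 + 68×270 = 18544
Last selection ≤ 19360: 184 + ⌊(19360−184)/270⌋·270 = 184 + 71×270 = 19354
Count = 71 − 68 + 1 = 4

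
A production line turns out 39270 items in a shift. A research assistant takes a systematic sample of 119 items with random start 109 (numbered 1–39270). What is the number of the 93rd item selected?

30469

k = 39270/119 = 330
93rd selection = r + (93−1)·k = 109 + 92×330 = 109 + 30360 = 30469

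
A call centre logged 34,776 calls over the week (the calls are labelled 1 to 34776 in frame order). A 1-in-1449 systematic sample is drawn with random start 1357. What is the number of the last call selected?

k = 1449
24th selection = r + (24−1)·k = 1357 + 23×1449 = 1357 + 33327 = 34684

34684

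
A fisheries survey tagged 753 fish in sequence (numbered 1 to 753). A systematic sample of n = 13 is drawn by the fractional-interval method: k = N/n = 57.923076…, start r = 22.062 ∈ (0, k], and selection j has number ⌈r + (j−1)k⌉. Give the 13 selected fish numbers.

j=1: r + 0k = 22.062 → ⌈·⌉ = 23
j=2: r + 1k = 79.985076… → ⌈·⌉ = 80
j=3: r + 2k = 137.908153… → ⌈·⌉ = 138
j=4: r + 3k = 195.831230… → ⌈·⌉ = 196
j=5: r + 4k = 253.754307… → ⌈·⌉ = 254
j=6: r + 5k = 311.677384… → ⌈·⌉ = 312
j=7: r + 6k = 369.600461… → ⌈·⌉ = 370
j=8: r + 7k = 427.523538… → ⌈·⌉ = 428
j=9: r + 8k = 485.446615… → ⌈·⌉ = 486
j=10: r + 9k = 543.369692… → ⌈·⌉ = 544
j=11: r + 10k = 601.292769… → ⌈·⌉ = 602
j=12: r + 11k = 659.215846… → ⌈·⌉ = 660
j=13: r + 12k = 717.138923… → ⌈·⌉ = 718

23, 80, 138, 196, 254, 312, 370, 428, 486, 544, 602, 660, 718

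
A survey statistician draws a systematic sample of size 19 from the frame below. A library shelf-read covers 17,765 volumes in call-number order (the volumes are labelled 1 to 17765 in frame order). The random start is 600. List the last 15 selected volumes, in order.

k = N/n = 17765/19 = 935
5th selection = 600 + 4×935 = 4340
6th: 4340 + 935 = 5275
7th: 5275 + 935 = 6210
8th: 6210 + 935 = 7145
9th: 7145 + 935 = 8080
10th: 8080 + 935 = 9015
11th: 9015 + 935 = 9950
12th: 9950 + 935 = 10885
13th: 10885 + 935 = 11820
14th: 11820 + 935 = 12755
15th: 12755 + 935 = 13690
16th: 13690 + 935 = 14625
17th: 14625 + 935 = 15560
18th: 15560 + 935 = 16495
19th: 16495 + 935 = 17430

4340, 5275, 6210, 7145, 8080, 9015, 9950, 10885, 11820, 12755, 13690, 14625, 15560, 16495, 17430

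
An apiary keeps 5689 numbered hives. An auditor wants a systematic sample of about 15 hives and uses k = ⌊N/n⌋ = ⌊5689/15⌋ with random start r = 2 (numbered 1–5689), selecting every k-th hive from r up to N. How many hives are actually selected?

k = ⌊5689/15⌋ = 379
Achieved size = ⌊(5689 − 2)/379⌋ + 1 = ⌊5687/379⌋ + 1 = 15 + 1 = 16
(last selection: 2 + 15×379 = 5687 ≤ 5689; next would be 6066 > 5689)

16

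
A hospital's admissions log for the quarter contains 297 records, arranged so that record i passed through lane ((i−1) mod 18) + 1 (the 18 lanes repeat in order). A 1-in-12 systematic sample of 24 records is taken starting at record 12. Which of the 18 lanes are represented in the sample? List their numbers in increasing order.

6, 12, 18

Consecutive selections differ by k = 12, so their lane numbers differ by 12 mod 18 = 12.
gcd(12, 18) = 6, so the sample visits 18/6 = 3 distinct residues mod 18.
Start 12 is lane 12; the lanes hit are 6, 12, 18.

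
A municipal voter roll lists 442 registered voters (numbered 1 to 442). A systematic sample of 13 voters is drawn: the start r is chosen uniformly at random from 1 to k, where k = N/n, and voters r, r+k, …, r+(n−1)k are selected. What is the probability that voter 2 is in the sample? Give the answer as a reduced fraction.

1/34

k = 442/13 = 34.
Voter 2 is selected iff r ≡ 2 (mod 34); exactly one such r in {1,…,34}.
Inclusion probability = 1/34.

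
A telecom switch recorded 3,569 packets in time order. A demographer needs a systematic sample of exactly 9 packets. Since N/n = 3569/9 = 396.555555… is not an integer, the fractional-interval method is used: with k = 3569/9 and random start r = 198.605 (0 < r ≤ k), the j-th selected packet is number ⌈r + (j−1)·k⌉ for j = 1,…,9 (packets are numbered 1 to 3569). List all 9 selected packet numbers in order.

j=1: r + 0k = 198.605 → ⌈·⌉ = 199
j=2: r + 1k = 595.160555… → ⌈·⌉ = 596
j=3: r + 2k = 991.716111… → ⌈·⌉ = 992
j=4: r + 3k = 1388.271666… → ⌈·⌉ = 1389
j=5: r + 4k = 1784.827222… → ⌈·⌉ = 1785
j=6: r + 5k = 2181.382777… → ⌈·⌉ = 2182
j=7: r + 6k = 2577.938333… → ⌈·⌉ = 2578
j=8: r + 7k = 2974.493888… → ⌈·⌉ = 2975
j=9: r + 8k = 3371.049444… → ⌈·⌉ = 3372

199, 596, 992, 1389, 1785, 2182, 2578, 2975, 3372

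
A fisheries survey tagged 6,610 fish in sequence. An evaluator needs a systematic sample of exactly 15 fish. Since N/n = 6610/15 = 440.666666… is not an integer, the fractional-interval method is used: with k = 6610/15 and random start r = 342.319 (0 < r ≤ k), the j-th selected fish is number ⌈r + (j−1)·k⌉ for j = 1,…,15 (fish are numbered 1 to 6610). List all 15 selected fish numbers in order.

343, 783, 1224, 1665, 2105, 2546, 2987, 3427, 3868, 4309, 4749, 5190, 5631, 6071, 6512

j=1: r + 0k = 342.319 → ⌈·⌉ = 343
j=2: r + 1k = 782.985666… → ⌈·⌉ = 783
j=3: r + 2k = 1223.652333… → ⌈·⌉ = 1224
j=4: r + 3k = 1664.319 → ⌈·⌉ = 1665
j=5: r + 4k = 2104.985666… → ⌈·⌉ = 2105
j=6: r + 5k = 2545.652333… → ⌈·⌉ = 2546
j=7: r + 6k = 2986.319 → ⌈·⌉ = 2987
j=8: r + 7k = 3426.985666… → ⌈·⌉ = 3427
j=9: r + 8k = 3867.652333… → ⌈·⌉ = 3868
j=10: r + 9k = 4308.319 → ⌈·⌉ = 4309
j=11: r + 10k = 4748.985666… → ⌈·⌉ = 4749
j=12: r + 11k = 5189.652333… → ⌈·⌉ = 5190
j=13: r + 12k = 5630.319 → ⌈·⌉ = 5631
j=14: r + 13k = 6070.985666… → ⌈·⌉ = 6071
j=15: r + 14k = 6511.652333… → ⌈·⌉ = 6512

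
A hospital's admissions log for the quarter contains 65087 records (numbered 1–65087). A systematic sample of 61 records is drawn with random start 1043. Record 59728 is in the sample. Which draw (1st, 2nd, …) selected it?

56

k = 65087/61 = 1067
position = (59728 − 1043)/1067 + 1 = 58685/1067 + 1 = 55 + 1 = 56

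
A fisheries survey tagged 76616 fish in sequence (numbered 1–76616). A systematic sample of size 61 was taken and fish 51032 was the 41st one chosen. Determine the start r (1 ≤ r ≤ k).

k = 76616/61 = 1256
r = 51032 − (41−1)×1256 = 51032 − 50240 = 792

792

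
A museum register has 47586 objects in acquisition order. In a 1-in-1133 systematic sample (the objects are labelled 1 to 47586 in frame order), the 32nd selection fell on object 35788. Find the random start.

k = 1133
r = 35788 − (32−1)×1133 = 35788 − 35123 = 665

665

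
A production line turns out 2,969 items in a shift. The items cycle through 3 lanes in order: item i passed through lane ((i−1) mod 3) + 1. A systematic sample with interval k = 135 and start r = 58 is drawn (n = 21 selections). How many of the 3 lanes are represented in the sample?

Consecutive selections differ by k = 135, so their lane numbers differ by 135 mod 3 = 0.
gcd(135, 3) = 3, so the sample visits 3/3 = 1 distinct residues mod 3.
Start 58 is lane 1; the lanes hit are 1.

1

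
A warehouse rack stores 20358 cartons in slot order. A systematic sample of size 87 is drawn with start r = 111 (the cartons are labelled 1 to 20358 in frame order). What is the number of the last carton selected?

20235

k = 20358/87 = 234
87th selection = r + (87−1)·k = 111 + 86×234 = 111 + 20124 = 20235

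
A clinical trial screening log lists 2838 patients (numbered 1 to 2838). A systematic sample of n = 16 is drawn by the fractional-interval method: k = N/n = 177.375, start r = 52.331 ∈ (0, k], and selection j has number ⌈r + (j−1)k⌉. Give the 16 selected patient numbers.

53, 230, 408, 585, 762, 940, 1117, 1294, 1472, 1649, 1827, 2004, 2181, 2359, 2536, 2713

j=1: r + 0k = 52.331 → ⌈·⌉ = 53
j=2: r + 1k = 229.706 → ⌈·⌉ = 230
j=3: r + 2k = 407.081 → ⌈·⌉ = 408
j=4: r + 3k = 584.456 → ⌈·⌉ = 585
j=5: r + 4k = 761.831 → ⌈·⌉ = 762
j=6: r + 5k = 939.206 → ⌈·⌉ = 940
j=7: r + 6k = 1116.581 → ⌈·⌉ = 1117
j=8: r + 7k = 1293.956 → ⌈·⌉ = 1294
j=9: r + 8k = 1471.331 → ⌈·⌉ = 1472
j=10: r + 9k = 1648.706 → ⌈·⌉ = 1649
j=11: r + 10k = 1826.081 → ⌈·⌉ = 1827
j=12: r + 11k = 2003.456 → ⌈·⌉ = 2004
j=13: r + 12k = 2180.831 → ⌈·⌉ = 2181
j=14: r + 13k = 2358.206 → ⌈·⌉ = 2359
j=15: r + 14k = 2535.581 → ⌈·⌉ = 2536
j=16: r + 15k = 2712.956 → ⌈·⌉ = 2713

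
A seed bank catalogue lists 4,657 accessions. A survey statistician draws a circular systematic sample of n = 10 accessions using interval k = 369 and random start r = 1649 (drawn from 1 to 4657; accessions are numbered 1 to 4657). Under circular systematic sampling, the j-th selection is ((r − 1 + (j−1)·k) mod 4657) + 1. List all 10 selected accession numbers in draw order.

Selection 1: 1649
Selection 2: 1649 + 369 = 2018
Selection 3: 2018 + 369 = 2387
Selection 4: 2387 + 369 = 2756
Selection 5: 2756 + 369 = 3125
Selection 6: 3125 + 369 = 3494
Selection 7: 3494 + 369 = 3863
Selection 8: 3863 + 369 = 4232
Selection 9: 4232 + 369 = 4601
Selection 10: 4601 + 369 = 4970 → 4970 − 4657 = 313

1649, 2018, 2387, 2756, 3125, 3494, 3863, 4232, 4601, 313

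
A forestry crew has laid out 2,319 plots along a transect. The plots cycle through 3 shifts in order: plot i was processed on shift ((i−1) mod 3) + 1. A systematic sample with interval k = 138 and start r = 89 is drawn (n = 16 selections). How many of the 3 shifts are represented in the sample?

Consecutive selections differ by k = 138, so their shift numbers differ by 138 mod 3 = 0.
gcd(138, 3) = 3, so the sample visits 3/3 = 1 distinct residues mod 3.
Start 89 is shift 2; the shifts hit are 2.

1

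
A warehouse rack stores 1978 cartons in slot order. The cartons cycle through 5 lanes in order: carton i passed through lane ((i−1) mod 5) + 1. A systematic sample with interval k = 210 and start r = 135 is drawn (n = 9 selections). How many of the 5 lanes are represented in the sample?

Consecutive selections differ by k = 210, so their lane numbers differ by 210 mod 5 = 0.
gcd(210, 5) = 5, so the sample visits 5/5 = 1 distinct residues mod 5.
Start 135 is lane 5; the lanes hit are 5.

1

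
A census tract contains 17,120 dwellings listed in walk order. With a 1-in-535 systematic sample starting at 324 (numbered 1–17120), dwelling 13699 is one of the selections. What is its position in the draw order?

k = 535
position = (13699 − 324)/535 + 1 = 13375/535 + 1 = 25 + 1 = 26

26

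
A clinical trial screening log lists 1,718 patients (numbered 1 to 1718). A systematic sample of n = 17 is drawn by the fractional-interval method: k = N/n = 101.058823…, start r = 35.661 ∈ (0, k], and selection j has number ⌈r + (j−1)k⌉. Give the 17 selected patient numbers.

j=1: r + 0k = 35.661 → ⌈·⌉ = 36
j=2: r + 1k = 136.719823… → ⌈·⌉ = 137
j=3: r + 2k = 237.778647… → ⌈·⌉ = 238
j=4: r + 3k = 338.837470… → ⌈·⌉ = 339
j=5: r + 4k = 439.896294… → ⌈·⌉ = 440
j=6: r + 5k = 540.955117… → ⌈·⌉ = 541
j=7: r + 6k = 642.013941… → ⌈·⌉ = 643
j=8: r + 7k = 743.072764… → ⌈·⌉ = 744
j=9: r + 8k = 844.131588… → ⌈·⌉ = 845
j=10: r + 9k = 945.190411… → ⌈·⌉ = 946
j=11: r + 10k = 1046.249235… → ⌈·⌉ = 1047
j=12: r + 11k = 1147.308058… → ⌈·⌉ = 1148
j=13: r + 12k = 1248.366882… → ⌈·⌉ = 1249
j=14: r + 13k = 1349.425705… → ⌈·⌉ = 1350
j=15: r + 14k = 1450.484529… → ⌈·⌉ = 1451
j=16: r + 15k = 1551.543352… → ⌈·⌉ = 1552
j=17: r + 16k = 1652.602176… → ⌈·⌉ = 1653

36, 137, 238, 339, 440, 541, 643, 744, 845, 946, 1047, 1148, 1249, 1350, 1451, 1552, 1653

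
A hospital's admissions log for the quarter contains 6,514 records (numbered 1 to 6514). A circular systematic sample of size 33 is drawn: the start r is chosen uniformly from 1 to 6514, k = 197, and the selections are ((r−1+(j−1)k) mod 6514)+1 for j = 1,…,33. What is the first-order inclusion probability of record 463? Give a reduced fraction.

33/6514

For each position j, as r ranges over 1…6514 the j-th selection hits every record exactly once, so record 463 is selected for exactly 33 of the 6514 starts.
Inclusion probability = 33/6514.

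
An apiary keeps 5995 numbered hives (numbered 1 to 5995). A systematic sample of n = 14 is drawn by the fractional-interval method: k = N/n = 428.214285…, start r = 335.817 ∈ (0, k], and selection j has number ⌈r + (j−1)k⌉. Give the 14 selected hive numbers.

336, 765, 1193, 1621, 2049, 2477, 2906, 3334, 3762, 4190, 4618, 5047, 5475, 5903

j=1: r + 0k = 335.817 → ⌈·⌉ = 336
j=2: r + 1k = 764.031285… → ⌈·⌉ = 765
j=3: r + 2k = 1192.245571… → ⌈·⌉ = 1193
j=4: r + 3k = 1620.459857… → ⌈·⌉ = 1621
j=5: r + 4k = 2048.674142… → ⌈·⌉ = 2049
j=6: r + 5k = 2476.888428… → ⌈·⌉ = 2477
j=7: r + 6k = 2905.102714… → ⌈·⌉ = 2906
j=8: r + 7k = 3333.317 → ⌈·⌉ = 3334
j=9: r + 8k = 3761.531285… → ⌈·⌉ = 3762
j=10: r + 9k = 4189.745571… → ⌈·⌉ = 4190
j=11: r + 10k = 4617.959857… → ⌈·⌉ = 4618
j=12: r + 11k = 5046.174142… → ⌈·⌉ = 5047
j=13: r + 12k = 5474.388428… → ⌈·⌉ = 5475
j=14: r + 13k = 5902.602714… → ⌈·⌉ = 5903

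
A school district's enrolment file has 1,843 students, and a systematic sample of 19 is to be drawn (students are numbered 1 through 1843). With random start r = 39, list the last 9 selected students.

k = N/n = 1843/19 = 97
11th selection = 39 + 10×97 = 1009
12th: 1009 + 97 = 1106
13th: 1106 + 97 = 1203
14th: 1203 + 97 = 1300
15th: 1300 + 97 = 1397
16th: 1397 + 97 = 1494
17th: 1494 + 97 = 1591
18th: 1591 + 97 = 1688
19th: 1688 + 97 = 1785

1009, 1106, 1203, 1300, 1397, 1494, 1591, 1688, 1785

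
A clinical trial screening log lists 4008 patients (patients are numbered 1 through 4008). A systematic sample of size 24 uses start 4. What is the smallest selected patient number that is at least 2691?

k = 4008/24 = 167
Steps past start: ⌈(2691 − 4)/167⌉ = ⌈2687/167⌉ = 17
Selected patient: 4 + 17×167 = 2843

2843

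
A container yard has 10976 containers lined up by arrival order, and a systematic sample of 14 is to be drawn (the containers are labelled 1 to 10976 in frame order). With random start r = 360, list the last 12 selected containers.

1928, 2712, 3496, 4280, 5064, 5848, 6632, 7416, 8200, 8984, 9768, 10552

k = N/n = 10976/14 = 784
3rd selection = 360 + 2×784 = 1928
4th: 1928 + 784 = 2712
5th: 2712 + 784 = 3496
6th: 3496 + 784 = 4280
7th: 4280 + 784 = 5064
8th: 5064 + 784 = 5848
9th: 5848 + 784 = 6632
10th: 6632 + 784 = 7416
11th: 7416 + 784 = 8200
12th: 8200 + 784 = 8984
13th: 8984 + 784 = 9768
14th: 9768 + 784 = 10552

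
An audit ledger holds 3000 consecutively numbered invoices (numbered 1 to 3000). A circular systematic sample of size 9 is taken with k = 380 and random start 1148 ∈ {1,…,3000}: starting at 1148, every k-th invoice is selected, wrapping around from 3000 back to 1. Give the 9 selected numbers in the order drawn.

1148, 1528, 1908, 2288, 2668, 48, 428, 808, 1188

Selection 1: 1148
Selection 2: 1148 + 380 = 1528
Selection 3: 1528 + 380 = 1908
Selection 4: 1908 + 380 = 2288
Selection 5: 2288 + 380 = 2668
Selection 6: 2668 + 380 = 3048 → 3048 − 3000 = 48
Selection 7: 48 + 380 = 428
Selection 8: 428 + 380 = 808
Selection 9: 808 + 380 = 1188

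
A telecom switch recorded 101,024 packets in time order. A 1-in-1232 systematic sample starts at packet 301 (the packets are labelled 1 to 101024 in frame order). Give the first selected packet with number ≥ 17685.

k = 1232
Steps past start: ⌈(17685 − 301)/1232⌉ = ⌈17384/1232⌉ = 15
Selected packet: 301 + 15×1232 = 18781

18781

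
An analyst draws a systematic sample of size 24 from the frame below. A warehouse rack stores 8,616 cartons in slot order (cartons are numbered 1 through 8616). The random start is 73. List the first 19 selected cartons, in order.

k = N/n = 8616/24 = 359
carton 1: 73
carton 2: 73 + 359 = 432
carton 3: 432 + 359 = 791
carton 4: 791 + 359 = 1150
carton 5: 1150 + 359 = 1509
carton 6: 1509 + 359 = 1868
carton 7: 1868 + 359 = 2227
carton 8: 2227 + 359 = 2586
carton 9: 2586 + 359 = 2945
carton 10: 2945 + 359 = 3304
carton 11: 3304 + 359 = 3663
carton 12: 3663 + 359 = 4022
carton 13: 4022 + 359 = 4381
carton 14: 4381 + 359 = 4740
carton 15: 4740 + 359 = 5099
carton 16: 5099 + 359 = 5458
carton 17: 5458 + 359 = 5817
carton 18: 5817 + 359 = 6176
carton 19: 6176 + 359 = 6535

73, 432, 791, 1150, 1509, 1868, 2227, 2586, 2945, 3304, 3663, 4022, 4381, 4740, 5099, 5458, 5817, 6176, 6535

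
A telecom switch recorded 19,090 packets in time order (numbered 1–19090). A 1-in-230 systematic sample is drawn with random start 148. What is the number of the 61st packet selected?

k = 230
61st selection = r + (61−1)·k = 148 + 60×230 = 148 + 13800 = 13948

13948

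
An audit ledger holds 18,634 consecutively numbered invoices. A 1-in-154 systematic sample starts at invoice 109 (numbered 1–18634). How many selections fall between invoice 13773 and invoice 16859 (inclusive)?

20

k = 154
First selection ≥ 13773: 109 + ⌈(13773−109)/154⌉·154 = 109 + 89×154 = 13815
Last selection ≤ 16859: 109 + ⌊(16859−109)/154⌋·154 = 109 + 108×154 = 16741
Count = 108 − 89 + 1 = 20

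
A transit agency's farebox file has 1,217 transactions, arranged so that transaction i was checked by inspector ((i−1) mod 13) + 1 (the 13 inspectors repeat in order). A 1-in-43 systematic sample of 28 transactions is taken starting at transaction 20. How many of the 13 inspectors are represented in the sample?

13

Consecutive selections differ by k = 43, so their inspector numbers differ by 43 mod 13 = 4.
gcd(43, 13) = 1, so the sample visits 13/1 = 13 distinct residues mod 13.
Start 20 is inspector 7; the inspectors hit are 1, 2, 3, 4, 5, 6, 7, 8, 9, 10, 11, 12, 13.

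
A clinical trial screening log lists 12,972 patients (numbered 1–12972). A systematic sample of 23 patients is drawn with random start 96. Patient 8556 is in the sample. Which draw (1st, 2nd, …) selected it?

k = 12972/23 = 564
position = (8556 − 96)/564 + 1 = 8460/564 + 1 = 15 + 1 = 16

16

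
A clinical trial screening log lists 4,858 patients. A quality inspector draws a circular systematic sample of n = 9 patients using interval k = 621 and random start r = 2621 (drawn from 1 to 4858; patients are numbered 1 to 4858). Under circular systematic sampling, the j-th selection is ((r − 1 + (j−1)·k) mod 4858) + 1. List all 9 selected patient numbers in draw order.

Selection 1: 2621
Selection 2: 2621 + 621 = 3242
Selection 3: 3242 + 621 = 3863
Selection 4: 3863 + 621 = 4484
Selection 5: 4484 + 621 = 5105 → 5105 − 4858 = 247
Selection 6: 247 + 621 = 868
Selection 7: 868 + 621 = 1489
Selection 8: 1489 + 621 = 2110
Selection 9: 2110 + 621 = 2731

2621, 3242, 3863, 4484, 247, 868, 1489, 2110, 2731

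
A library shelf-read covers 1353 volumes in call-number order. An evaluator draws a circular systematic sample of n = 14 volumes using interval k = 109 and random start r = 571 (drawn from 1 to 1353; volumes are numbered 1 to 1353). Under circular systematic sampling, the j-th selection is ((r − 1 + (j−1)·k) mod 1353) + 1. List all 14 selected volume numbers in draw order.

Selection 1: 571
Selection 2: 571 + 109 = 680
Selection 3: 680 + 109 = 789
Selection 4: 789 + 109 = 898
Selection 5: 898 + 109 = 1007
Selection 6: 1007 + 109 = 1116
Selection 7: 1116 + 109 = 1225
Selection 8: 1225 + 109 = 1334
Selection 9: 1334 + 109 = 1443 → 1443 − 1353 = 90
Selection 10: 90 + 109 = 199
Selection 11: 199 + 109 = 308
Selection 12: 308 + 109 = 417
Selection 13: 417 + 109 = 526
Selection 14: 526 + 109 = 635

571, 680, 789, 898, 1007, 1116, 1225, 1334, 90, 199, 308, 417, 526, 635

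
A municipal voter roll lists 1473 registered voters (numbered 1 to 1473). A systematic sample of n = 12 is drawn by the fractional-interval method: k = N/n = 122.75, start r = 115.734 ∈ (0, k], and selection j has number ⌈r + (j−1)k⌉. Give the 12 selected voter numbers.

j=1: r + 0k = 115.734 → ⌈·⌉ = 116
j=2: r + 1k = 238.484 → ⌈·⌉ = 239
j=3: r + 2k = 361.234 → ⌈·⌉ = 362
j=4: r + 3k = 483.984 → ⌈·⌉ = 484
j=5: r + 4k = 606.734 → ⌈·⌉ = 607
j=6: r + 5k = 729.484 → ⌈·⌉ = 730
j=7: r + 6k = 852.234 → ⌈·⌉ = 853
j=8: r + 7k = 974.984 → ⌈·⌉ = 975
j=9: r + 8k = 1097.734 → ⌈·⌉ = 1098
j=10: r + 9k = 1220.484 → ⌈·⌉ = 1221
j=11: r + 10k = 1343.234 → ⌈·⌉ = 1344
j=12: r + 11k = 1465.984 → ⌈·⌉ = 1466

116, 239, 362, 484, 607, 730, 853, 975, 1098, 1221, 1344, 1466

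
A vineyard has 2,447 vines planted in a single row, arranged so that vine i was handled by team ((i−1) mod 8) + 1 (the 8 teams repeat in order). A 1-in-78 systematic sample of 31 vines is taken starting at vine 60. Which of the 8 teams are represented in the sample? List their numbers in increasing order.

Consecutive selections differ by k = 78, so their team numbers differ by 78 mod 8 = 6.
gcd(78, 8) = 2, so the sample visits 8/2 = 4 distinct residues mod 8.
Start 60 is team 4; the teams hit are 2, 4, 6, 8.

2, 4, 6, 8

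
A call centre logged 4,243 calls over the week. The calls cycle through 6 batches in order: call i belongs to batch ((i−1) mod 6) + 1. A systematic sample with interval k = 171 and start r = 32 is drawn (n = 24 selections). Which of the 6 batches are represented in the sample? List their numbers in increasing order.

2, 5

Consecutive selections differ by k = 171, so their batch numbers differ by 171 mod 6 = 3.
gcd(171, 6) = 3, so the sample visits 6/3 = 2 distinct residues mod 6.
Start 32 is batch 2; the batches hit are 2, 5.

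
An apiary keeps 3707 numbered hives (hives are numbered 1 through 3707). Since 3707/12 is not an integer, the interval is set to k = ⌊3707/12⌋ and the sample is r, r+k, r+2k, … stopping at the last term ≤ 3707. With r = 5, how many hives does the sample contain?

13

k = ⌊3707/12⌋ = 308
Achieved size = ⌊(3707 − 5)/308⌋ + 1 = ⌊3702/308⌋ + 1 = 12 + 1 = 13
(last selection: 5 + 12×308 = 3701 ≤ 3707; next would be 4009 > 3707)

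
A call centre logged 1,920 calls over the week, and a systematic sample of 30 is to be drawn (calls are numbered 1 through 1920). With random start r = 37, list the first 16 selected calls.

37, 101, 165, 229, 293, 357, 421, 485, 549, 613, 677, 741, 805, 869, 933, 997

k = N/n = 1920/30 = 64
call 1: 37
call 2: 37 + 64 = 101
call 3: 101 + 64 = 165
call 4: 165 + 64 = 229
call 5: 229 + 64 = 293
call 6: 293 + 64 = 357
call 7: 357 + 64 = 421
call 8: 421 + 64 = 485
call 9: 485 + 64 = 549
call 10: 549 + 64 = 613
call 11: 613 + 64 = 677
call 12: 677 + 64 = 741
call 13: 741 + 64 = 805
call 14: 805 + 64 = 869
call 15: 869 + 64 = 933
call 16: 933 + 64 = 997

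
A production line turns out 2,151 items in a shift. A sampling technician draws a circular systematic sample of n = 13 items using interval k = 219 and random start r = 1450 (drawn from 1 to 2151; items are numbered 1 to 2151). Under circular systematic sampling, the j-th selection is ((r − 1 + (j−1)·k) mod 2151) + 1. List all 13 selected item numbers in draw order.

1450, 1669, 1888, 2107, 175, 394, 613, 832, 1051, 1270, 1489, 1708, 1927

Selection 1: 1450
Selection 2: 1450 + 219 = 1669
Selection 3: 1669 + 219 = 1888
Selection 4: 1888 + 219 = 2107
Selection 5: 2107 + 219 = 2326 → 2326 − 2151 = 175
Selection 6: 175 + 219 = 394
Selection 7: 394 + 219 = 613
Selection 8: 613 + 219 = 832
Selection 9: 832 + 219 = 1051
Selection 10: 1051 + 219 = 1270
Selection 11: 1270 + 219 = 1489
Selection 12: 1489 + 219 = 1708
Selection 13: 1708 + 219 = 1927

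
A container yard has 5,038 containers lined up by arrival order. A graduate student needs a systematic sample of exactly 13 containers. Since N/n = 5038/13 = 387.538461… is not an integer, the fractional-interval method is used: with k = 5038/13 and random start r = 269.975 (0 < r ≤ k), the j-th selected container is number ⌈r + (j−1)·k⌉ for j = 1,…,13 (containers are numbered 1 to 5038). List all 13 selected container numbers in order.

270, 658, 1046, 1433, 1821, 2208, 2596, 2983, 3371, 3758, 4146, 4533, 4921

j=1: r + 0k = 269.975 → ⌈·⌉ = 270
j=2: r + 1k = 657.513461… → ⌈·⌉ = 658
j=3: r + 2k = 1045.051923… → ⌈·⌉ = 1046
j=4: r + 3k = 1432.590384… → ⌈·⌉ = 1433
j=5: r + 4k = 1820.128846… → ⌈·⌉ = 1821
j=6: r + 5k = 2207.667307… → ⌈·⌉ = 2208
j=7: r + 6k = 2595.205769… → ⌈·⌉ = 2596
j=8: r + 7k = 2982.744230… → ⌈·⌉ = 2983
j=9: r + 8k = 3370.282692… → ⌈·⌉ = 3371
j=10: r + 9k = 3757.821153… → ⌈·⌉ = 3758
j=11: r + 10k = 4145.359615… → ⌈·⌉ = 4146
j=12: r + 11k = 4532.898076… → ⌈·⌉ = 4533
j=13: r + 12k = 4920.436538… → ⌈·⌉ = 4921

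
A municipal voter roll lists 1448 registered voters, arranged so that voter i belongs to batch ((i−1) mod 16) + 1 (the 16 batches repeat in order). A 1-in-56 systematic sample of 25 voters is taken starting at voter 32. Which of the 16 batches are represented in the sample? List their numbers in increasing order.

8, 16

Consecutive selections differ by k = 56, so their batch numbers differ by 56 mod 16 = 8.
gcd(56, 16) = 8, so the sample visits 16/8 = 2 distinct residues mod 16.
Start 32 is batch 16; the batches hit are 8, 16.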